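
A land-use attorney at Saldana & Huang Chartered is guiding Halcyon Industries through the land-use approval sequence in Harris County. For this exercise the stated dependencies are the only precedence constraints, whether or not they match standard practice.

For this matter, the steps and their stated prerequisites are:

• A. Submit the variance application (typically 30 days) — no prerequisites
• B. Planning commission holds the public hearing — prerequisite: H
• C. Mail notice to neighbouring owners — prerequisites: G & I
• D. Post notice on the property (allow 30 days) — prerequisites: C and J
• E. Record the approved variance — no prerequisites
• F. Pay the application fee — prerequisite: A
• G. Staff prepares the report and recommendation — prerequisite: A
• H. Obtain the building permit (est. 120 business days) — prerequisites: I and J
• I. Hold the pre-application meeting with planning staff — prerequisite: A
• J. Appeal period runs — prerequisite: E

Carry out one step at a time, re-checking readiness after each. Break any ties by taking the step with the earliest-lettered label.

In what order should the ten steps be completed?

A → E → F → G → I → C → J → D → H → B

A and E have no prerequisites; A has the earlier label, so A is first.
F, G and I now also ready, so the ready set is {E, F, G, I}; E has the earlier label → E.
J now also ready, so the ready set is {F, G, I, J}; F has the earlier label → F.
G, I and J are all available; G has the earlier label → G.
I and J are both available; I has the earlier label → I.
C and J are both available; C has the earlier label → C.
J needed E, now all done → J.
D and H are both available; D has the earlier label → D.
H needed I and J, now all done → H.
B needed H, now all done → B.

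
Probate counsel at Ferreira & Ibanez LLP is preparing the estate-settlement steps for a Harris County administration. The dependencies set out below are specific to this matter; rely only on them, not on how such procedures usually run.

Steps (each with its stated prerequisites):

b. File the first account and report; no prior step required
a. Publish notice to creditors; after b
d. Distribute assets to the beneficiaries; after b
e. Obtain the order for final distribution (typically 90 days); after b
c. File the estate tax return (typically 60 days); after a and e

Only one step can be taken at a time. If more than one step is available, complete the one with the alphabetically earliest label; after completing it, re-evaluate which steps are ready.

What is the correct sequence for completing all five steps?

Only b has no prerequisites, so it is first.
Now a, d and e have their prerequisites met. a has the earlier label, so a next.
Now d and e have their prerequisites met. d has the earlier label, so d next.
e needed b, now all done → e.
Next only c has its prerequisites met → c.

b, a, d, e, c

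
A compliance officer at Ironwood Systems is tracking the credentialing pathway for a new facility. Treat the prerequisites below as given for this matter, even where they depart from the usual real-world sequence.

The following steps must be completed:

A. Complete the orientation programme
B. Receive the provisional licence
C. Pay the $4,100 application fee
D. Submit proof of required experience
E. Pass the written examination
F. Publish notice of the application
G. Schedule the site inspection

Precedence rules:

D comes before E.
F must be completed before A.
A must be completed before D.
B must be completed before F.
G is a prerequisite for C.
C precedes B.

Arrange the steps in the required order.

G, C, B, F, A, D, E

G has no prerequisites → G first.
C needed G, now all done → C.
B is the only step now ready → B.
Next only F has its prerequisites met → F.
A is the only step now ready → A.
That leaves D as the only ready step → D.
E needed D, now all done → E.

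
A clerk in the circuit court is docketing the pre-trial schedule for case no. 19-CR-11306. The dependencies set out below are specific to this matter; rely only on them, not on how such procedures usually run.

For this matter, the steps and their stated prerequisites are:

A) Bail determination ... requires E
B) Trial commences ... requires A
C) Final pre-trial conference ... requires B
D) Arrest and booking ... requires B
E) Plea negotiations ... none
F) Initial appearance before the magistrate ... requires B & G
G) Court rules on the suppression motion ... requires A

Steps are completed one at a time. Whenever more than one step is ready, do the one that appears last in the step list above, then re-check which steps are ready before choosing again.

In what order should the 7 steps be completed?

Only E has no prerequisites, so it is first.
That leaves A as the only ready step → A.
G and B are both available; G is listed later → G.
B is the only step now ready → B.
F, D and C are all available; F is listed later → F.
Ready: D and C. D is listed later → D.
C needed B, now all done → C.

E, A, G, B, F, D, C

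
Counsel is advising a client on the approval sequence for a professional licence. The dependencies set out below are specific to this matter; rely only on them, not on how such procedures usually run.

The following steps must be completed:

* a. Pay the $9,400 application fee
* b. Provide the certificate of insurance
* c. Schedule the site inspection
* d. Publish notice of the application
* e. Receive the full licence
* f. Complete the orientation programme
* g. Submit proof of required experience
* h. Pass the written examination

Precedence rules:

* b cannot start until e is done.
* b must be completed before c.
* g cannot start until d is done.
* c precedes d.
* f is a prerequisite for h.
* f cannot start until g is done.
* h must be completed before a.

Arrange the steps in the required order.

e b c d g f h a

Only e has no prerequisites, so it is first.
Next only b has its prerequisites met → b.
c needed b, now all done → c.
That leaves d as the only ready step → d.
g is the only step now ready → g.
f needed g, now all done → f.
h is the only step now ready → h.
a needed h, now all done → a.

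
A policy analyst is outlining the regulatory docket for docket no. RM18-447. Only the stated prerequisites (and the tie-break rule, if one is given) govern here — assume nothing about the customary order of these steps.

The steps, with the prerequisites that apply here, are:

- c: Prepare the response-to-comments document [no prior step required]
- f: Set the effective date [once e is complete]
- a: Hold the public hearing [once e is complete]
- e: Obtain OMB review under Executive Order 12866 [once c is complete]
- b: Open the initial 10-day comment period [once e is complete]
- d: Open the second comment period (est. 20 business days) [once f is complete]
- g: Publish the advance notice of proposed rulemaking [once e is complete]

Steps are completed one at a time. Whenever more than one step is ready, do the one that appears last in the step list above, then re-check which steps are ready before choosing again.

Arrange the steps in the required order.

c → e → g → b → a → f → d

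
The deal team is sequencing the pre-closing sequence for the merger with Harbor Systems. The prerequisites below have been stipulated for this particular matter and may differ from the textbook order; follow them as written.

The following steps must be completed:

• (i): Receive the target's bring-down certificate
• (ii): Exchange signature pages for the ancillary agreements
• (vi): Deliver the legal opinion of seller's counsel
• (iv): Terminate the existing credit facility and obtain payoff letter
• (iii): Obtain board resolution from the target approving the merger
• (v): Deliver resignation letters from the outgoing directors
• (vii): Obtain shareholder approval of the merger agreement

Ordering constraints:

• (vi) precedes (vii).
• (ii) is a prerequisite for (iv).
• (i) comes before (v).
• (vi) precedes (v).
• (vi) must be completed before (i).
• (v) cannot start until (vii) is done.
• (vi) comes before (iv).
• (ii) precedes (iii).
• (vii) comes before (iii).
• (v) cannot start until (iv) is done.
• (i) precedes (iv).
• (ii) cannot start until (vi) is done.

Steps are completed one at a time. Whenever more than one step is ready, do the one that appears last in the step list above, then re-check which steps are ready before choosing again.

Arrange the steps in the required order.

(vi) is the only step with nothing outstanding, so it goes first.
Ready: (vii), (ii) and (i). (vii) is listed later → (vii).
Ready: (ii) and (i). (ii) is listed later → (ii).
(iii) now also ready, so the ready set is {(iii), (i)}; (iii) is listed later → (iii).
Next only (i) has its prerequisites met → (i).
(iv) needed (vi), (ii) and (i), now all done → (iv).
(v) needed (vii), (iv), (vi) and (i), now all done → (v).

(vi), (vii), (ii), (iii), (i), (iv), (v)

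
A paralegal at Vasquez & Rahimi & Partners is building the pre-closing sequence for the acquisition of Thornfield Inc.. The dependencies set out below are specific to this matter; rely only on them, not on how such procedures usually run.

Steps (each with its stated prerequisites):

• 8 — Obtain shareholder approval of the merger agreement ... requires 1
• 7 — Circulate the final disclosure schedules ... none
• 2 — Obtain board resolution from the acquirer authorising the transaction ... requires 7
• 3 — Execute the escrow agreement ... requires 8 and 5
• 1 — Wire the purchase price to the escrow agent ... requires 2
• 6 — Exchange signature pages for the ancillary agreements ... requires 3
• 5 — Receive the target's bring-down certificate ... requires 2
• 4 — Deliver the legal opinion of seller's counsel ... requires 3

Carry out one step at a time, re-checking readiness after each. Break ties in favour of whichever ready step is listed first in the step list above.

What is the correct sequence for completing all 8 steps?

7, 2, 1, 8, 5, 3, 6, 4

Only 7 has no prerequisites, so it is first.
That leaves 2 as the only ready step → 2.
1 and 5 are both available; 1 is listed earlier → 1.
Ready: 8 and 5. 8 is listed earlier → 8.
5 needed 2, now all done → 5.
That leaves 3 as the only ready step → 3.
6 and 4 are both available; 6 is listed earlier → 6.
4 needed 3, now all done → 4.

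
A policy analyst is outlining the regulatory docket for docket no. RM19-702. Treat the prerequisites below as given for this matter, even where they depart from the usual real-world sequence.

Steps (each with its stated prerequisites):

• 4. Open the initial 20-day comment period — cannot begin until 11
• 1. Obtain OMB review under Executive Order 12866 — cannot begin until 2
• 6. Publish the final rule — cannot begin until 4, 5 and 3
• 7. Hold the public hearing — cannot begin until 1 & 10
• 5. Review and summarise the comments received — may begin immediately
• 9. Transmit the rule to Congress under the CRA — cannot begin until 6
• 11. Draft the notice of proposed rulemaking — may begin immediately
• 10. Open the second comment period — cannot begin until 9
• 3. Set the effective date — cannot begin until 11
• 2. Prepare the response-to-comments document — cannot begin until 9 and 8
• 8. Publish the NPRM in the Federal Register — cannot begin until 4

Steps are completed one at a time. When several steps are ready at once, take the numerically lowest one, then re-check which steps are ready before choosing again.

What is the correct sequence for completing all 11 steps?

5 11 3 4 6 8 9 2 1 10 7

Nothing is required for 5 and 11. 5 has the earlier label → 5 first.
11 is the only step now ready → 11.
Now 3 and 4 have their prerequisites met. 3 has the earlier label, so 3 next.
That leaves 4 as the only ready step → 4.
Ready: 6 and 8. 6 has the earlier label → 6.
8 and 9 are both available; 8 has the earlier label → 8.
9 needed 6, now all done → 9.
Now 2 and 10 have their prerequisites met. 2 has the earlier label, so 2 next.
1 and 10 are both available; 1 has the earlier label → 1.
10 needed 9, now all done → 10.
That leaves 7 as the only ready step → 7.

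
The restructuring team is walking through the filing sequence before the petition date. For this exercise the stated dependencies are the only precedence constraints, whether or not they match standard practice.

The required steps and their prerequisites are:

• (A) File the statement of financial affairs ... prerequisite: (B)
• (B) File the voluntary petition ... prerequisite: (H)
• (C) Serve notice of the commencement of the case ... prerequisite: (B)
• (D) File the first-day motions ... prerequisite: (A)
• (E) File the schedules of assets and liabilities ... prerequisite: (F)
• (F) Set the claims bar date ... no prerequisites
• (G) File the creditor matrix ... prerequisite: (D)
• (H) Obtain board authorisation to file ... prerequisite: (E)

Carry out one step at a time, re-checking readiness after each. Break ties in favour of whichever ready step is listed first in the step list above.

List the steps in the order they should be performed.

(F), (E), (H), (B), (A), (C), (D), (G)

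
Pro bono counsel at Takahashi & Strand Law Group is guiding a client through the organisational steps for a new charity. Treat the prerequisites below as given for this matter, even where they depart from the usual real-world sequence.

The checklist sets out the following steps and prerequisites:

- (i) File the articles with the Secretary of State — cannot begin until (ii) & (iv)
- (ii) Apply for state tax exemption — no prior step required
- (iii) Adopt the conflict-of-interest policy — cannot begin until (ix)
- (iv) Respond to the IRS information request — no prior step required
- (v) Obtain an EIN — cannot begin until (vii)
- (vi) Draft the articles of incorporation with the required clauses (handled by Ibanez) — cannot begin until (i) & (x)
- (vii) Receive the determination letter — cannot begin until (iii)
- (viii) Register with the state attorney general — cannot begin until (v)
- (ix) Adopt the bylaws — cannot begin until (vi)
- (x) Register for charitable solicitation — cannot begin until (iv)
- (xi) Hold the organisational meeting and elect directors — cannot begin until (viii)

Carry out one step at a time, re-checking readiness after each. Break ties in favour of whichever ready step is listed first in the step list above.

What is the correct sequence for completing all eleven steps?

(ii) → (iv) → (i) → (x) → (vi) → (ix) → (iii) → (vii) → (v) → (viii) → (xi)

(ii) and (iv) have no prerequisites; (ii) is listed earlier, so (ii) is first.
(iv) is the only step now ready → (iv).
Ready: (i) and (x). (i) is listed earlier → (i).
(x) is the only step now ready → (x).
(vi) is the only step now ready → (vi).
(ix) needed (vi), now all done → (ix).
(iii) is the only step now ready → (iii).
(vii) is the only step now ready → (vii).
(v) needed (vii), now all done → (v).
(viii) needed (v), now all done → (viii).
(xi) is the only step now ready → (xi).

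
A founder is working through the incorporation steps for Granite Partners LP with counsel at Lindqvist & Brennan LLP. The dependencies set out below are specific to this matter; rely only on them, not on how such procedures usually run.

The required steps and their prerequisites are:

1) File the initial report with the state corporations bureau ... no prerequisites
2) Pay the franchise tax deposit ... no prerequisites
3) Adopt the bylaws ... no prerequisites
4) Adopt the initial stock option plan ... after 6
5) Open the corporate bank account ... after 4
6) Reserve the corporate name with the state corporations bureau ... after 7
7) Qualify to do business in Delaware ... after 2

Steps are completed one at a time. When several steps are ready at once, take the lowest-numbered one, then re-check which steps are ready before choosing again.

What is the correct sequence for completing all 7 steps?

Nothing is required for 1, 2 and 3. 1 has the earlier label → 1 first.
2 and 3 are both available; 2 has the earlier label → 2.
Now 3 and 7 have their prerequisites met. 3 has the earlier label, so 3 next.
Next only 7 has its prerequisites met → 7.
6 is the only step now ready → 6.
4 needed 6, now all done → 4.
5 needed 4, now all done → 5.

1, 2, 3, 7, 6, 4, 5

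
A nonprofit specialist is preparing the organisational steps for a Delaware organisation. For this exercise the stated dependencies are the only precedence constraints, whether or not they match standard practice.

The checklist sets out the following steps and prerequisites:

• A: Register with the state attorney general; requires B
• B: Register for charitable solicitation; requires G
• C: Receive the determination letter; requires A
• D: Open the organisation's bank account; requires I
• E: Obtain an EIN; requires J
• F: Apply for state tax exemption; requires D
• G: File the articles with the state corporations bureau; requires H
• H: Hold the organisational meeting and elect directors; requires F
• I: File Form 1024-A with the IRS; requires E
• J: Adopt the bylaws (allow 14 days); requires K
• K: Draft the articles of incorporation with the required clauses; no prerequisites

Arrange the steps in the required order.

K is the only step with nothing outstanding, so it goes first.
J needed K, now all done → J.
E needed J, now all done → E.
I needed E, now all done → I.
Next only D has its prerequisites met → D.
Next only F has its prerequisites met → F.
H needed F, now all done → H.
G is the only step now ready → G.
B needed G, now all done → B.
A needed B, now all done → A.
Next only C has its prerequisites met → C.

K, J, E, I, D, F, H, G, B, A, C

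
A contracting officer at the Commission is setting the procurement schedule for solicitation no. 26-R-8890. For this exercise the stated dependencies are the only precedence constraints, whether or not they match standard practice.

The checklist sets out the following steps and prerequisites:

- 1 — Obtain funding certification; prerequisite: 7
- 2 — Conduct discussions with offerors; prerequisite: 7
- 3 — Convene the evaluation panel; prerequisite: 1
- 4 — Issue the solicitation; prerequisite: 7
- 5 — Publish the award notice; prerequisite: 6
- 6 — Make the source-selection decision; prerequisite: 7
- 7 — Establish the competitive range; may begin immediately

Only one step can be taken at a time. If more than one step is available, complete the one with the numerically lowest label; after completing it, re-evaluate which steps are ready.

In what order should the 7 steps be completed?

Only 7 has no prerequisites, so it is first.
Now 1, 2, 4 and 6 have their prerequisites met. 1 has the earlier label, so 1 next.
3 now also ready, so the ready set is {2, 3, 4, 6}; 2 has the earlier label → 2.
3, 4 and 6 are all available; 3 has the earlier label → 3.
4 and 6 are both available; 4 has the earlier label → 4.
6 needed 7, now all done → 6.
That leaves 5 as the only ready step → 5.

7, 1, 2, 3, 4, 6, 5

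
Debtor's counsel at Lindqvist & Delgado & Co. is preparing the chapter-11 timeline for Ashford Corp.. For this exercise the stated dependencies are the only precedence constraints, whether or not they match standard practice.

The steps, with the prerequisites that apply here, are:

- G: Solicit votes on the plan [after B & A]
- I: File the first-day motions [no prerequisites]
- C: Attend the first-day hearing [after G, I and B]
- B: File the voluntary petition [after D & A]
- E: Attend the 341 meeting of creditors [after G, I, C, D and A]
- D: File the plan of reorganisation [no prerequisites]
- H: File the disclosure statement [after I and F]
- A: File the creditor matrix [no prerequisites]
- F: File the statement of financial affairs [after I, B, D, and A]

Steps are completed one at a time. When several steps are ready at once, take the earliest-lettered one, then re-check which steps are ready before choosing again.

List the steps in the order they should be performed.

A, D and I have no prerequisites; A has the earlier label, so A is first.
Now D and I have their prerequisites met. D has the earlier label, so D next.
Ready: B and I. B has the earlier label → B.
G and I are both available; G has the earlier label → G.
I is the only step now ready → I.
C and F are both available; C has the earlier label → C.
E now also ready, so the ready set is {E, F}; E has the earlier label → E.
F needed A, B, D and I, now all done → F.
That leaves H as the only ready step → H.

A, D, B, G, I, C, E, F, H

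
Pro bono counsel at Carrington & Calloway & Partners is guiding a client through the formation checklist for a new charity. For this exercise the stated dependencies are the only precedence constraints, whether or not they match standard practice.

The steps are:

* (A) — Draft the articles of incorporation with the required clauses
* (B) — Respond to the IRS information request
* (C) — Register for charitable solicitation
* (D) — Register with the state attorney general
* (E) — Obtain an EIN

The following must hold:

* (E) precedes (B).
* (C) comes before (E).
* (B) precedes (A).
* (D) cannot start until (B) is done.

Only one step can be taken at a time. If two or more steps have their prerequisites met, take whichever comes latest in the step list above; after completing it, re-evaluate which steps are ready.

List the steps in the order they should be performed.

(C) has no prerequisites → (C) first.
That leaves (E) as the only ready step → (E).
Next only (B) has its prerequisites met → (B).
Ready: (D) and (A). (D) is listed later → (D).
(A) is the only step now ready → (A).

(C) (E) (B) (D) (A)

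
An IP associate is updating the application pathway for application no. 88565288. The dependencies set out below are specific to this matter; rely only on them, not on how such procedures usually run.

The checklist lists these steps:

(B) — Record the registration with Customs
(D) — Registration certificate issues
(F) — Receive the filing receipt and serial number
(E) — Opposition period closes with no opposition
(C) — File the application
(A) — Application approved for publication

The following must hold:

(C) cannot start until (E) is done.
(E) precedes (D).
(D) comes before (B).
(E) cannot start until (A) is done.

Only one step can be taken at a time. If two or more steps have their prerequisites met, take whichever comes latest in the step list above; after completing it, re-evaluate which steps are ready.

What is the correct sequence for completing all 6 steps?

(A) → (E) → (C) → (F) → (D) → (B)

Nothing is required for (A) and (F). (A) is listed later → (A) first.
Ready: (E) and (F). (E) is listed later → (E).
Now (C), (F) and (D) have their prerequisites met. (C) is listed later, so (C) next.
Ready: (F) and (D). (F) is listed later → (F).
(D) needed (E), now all done → (D).
(B) needed (D), now all done → (B).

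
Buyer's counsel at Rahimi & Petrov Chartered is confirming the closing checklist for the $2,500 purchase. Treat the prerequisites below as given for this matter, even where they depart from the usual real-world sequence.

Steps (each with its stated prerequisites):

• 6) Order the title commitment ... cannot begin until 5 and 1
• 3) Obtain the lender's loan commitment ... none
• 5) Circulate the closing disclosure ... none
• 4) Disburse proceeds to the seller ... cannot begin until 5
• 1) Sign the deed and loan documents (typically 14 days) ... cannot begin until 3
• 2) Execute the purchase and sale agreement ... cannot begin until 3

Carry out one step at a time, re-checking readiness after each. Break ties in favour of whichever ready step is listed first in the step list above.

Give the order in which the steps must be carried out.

Nothing is required for 3 and 5. 3 is listed earlier → 3 first.
5, 1 and 2 are all available; 5 is listed earlier → 5.
4, 1 and 2 are all available; 4 is listed earlier → 4.
1 and 2 are both available; 1 is listed earlier → 1.
6 now also ready, so the ready set is {6, 2}; 6 is listed earlier → 6.
Next only 2 has its prerequisites met → 2.

3 5 4 1 6 2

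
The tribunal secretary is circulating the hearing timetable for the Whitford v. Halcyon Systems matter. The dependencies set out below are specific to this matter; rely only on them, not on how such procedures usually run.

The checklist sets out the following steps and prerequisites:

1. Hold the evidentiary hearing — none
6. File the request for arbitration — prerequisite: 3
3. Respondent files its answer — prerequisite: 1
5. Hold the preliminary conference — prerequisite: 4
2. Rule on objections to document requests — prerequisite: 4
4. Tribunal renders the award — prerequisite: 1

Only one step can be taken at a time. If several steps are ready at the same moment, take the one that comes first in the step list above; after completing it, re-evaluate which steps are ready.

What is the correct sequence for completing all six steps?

1 has no prerequisites → 1 first.
Now 3 and 4 have their prerequisites met. 3 is listed earlier, so 3 next.
6 now also ready, so the ready set is {6, 4}; 6 is listed earlier → 6.
That leaves 4 as the only ready step → 4.
Ready: 5 and 2. 5 is listed earlier → 5.
2 needed 4, now all done → 2.

1, 3, 6, 4, 5, 2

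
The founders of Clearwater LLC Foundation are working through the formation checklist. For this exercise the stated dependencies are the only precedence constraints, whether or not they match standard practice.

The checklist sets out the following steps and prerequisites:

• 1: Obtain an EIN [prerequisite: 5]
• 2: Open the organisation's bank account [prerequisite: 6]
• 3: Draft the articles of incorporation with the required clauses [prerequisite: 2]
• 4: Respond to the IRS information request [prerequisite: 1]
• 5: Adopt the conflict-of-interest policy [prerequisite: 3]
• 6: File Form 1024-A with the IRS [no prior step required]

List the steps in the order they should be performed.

6 → 2 → 3 → 5 → 1 → 4

Only 6 has no prerequisites, so it is first.
2 needed 6, now all done → 2.
That leaves 3 as the only ready step → 3.
5 needed 3, now all done → 5.
1 needed 5, now all done → 1.
4 is the only step now ready → 4.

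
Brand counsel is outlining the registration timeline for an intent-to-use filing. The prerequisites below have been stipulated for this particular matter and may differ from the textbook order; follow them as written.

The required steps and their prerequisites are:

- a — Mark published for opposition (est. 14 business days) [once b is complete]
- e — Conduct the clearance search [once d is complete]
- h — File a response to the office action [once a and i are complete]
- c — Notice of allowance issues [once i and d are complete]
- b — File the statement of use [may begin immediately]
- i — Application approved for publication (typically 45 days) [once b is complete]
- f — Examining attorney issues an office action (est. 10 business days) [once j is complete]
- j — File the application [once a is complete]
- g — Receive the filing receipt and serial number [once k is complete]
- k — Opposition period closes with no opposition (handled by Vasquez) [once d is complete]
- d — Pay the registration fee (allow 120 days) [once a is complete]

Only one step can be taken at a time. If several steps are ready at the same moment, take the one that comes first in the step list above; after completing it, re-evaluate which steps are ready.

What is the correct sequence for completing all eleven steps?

b, a, i, h, j, f, d, e, c, k, g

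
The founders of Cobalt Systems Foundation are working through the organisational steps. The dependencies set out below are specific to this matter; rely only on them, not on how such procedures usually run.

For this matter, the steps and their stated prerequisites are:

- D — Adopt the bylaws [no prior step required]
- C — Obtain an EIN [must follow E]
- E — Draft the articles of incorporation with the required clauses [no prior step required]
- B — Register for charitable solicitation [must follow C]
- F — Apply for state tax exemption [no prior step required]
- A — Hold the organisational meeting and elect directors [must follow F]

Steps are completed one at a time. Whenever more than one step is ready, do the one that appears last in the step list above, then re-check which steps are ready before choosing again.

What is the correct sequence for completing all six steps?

F → A → E → C → B → D

F, E and D have no prerequisites; F is listed later, so F is first.
A now also ready, so the ready set is {A, E, D}; A is listed later → A.
Ready: E and D. E is listed later → E.
C and D are both available; C is listed later → C.
Ready: B and D. B is listed later → B.
That leaves D as the only ready step → D.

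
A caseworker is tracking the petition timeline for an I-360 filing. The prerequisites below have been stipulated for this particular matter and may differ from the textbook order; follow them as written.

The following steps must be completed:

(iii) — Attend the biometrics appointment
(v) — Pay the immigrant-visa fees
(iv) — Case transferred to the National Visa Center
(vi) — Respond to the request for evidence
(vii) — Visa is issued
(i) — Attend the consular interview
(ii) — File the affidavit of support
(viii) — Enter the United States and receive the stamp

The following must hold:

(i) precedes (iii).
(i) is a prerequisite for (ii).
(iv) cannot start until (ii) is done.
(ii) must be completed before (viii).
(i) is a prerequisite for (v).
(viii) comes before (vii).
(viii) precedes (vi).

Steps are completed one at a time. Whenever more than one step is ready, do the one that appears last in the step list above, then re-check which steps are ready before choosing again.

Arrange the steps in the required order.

(i) is the only step with nothing outstanding, so it goes first.
Now (ii), (v) and (iii) have their prerequisites met. (ii) is listed later, so (ii) next.
(viii) and (iv) now also ready, so the ready set is {(viii), (iv), (v), (iii)}; (viii) is listed later → (viii).
(vii) and (vi) now also ready, so the ready set is {(vii), (vi), (iv), (v), (iii)}; (vii) is listed later → (vii).
(vi), (iv), (v) and (iii) are all available; (vi) is listed later → (vi).
(iv), (v) and (iii) are all available; (iv) is listed later → (iv).
Now (v) and (iii) have their prerequisites met. (v) is listed later, so (v) next.
That leaves (iii) as the only ready step → (iii).

(i), (ii), (viii), (vii), (vi), (iv), (v), (iii)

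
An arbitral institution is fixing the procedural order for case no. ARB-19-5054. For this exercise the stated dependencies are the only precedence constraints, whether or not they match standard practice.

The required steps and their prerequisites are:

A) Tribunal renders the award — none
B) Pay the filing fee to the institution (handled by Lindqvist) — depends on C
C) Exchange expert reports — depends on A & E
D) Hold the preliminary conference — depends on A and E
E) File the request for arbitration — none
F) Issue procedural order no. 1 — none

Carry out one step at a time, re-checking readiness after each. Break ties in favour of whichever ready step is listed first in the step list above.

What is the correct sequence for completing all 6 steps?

A, E, C, B, D, F

A, E and F have no prerequisites; A is listed earlier, so A is first.
Ready: E and F. E is listed earlier → E.
Now C, D and F have their prerequisites met. C is listed earlier, so C next.
B now also ready, so the ready set is {B, D, F}; B is listed earlier → B.
Now D and F have their prerequisites met. D is listed earlier, so D next.
Next only F has its prerequisites met → F.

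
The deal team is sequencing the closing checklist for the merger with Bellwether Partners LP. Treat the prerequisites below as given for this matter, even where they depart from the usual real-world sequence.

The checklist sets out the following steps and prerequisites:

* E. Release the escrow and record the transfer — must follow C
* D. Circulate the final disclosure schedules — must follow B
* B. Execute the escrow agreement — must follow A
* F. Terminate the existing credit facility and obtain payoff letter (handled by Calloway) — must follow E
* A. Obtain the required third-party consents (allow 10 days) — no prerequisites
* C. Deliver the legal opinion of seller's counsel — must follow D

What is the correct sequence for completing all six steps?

A is the only step with nothing outstanding, so it goes first.
B needed A, now all done → B.
D needed B, now all done → D.
Next only C has its prerequisites met → C.
That leaves E as the only ready step → E.
That leaves F as the only ready step → F.

A B D C E F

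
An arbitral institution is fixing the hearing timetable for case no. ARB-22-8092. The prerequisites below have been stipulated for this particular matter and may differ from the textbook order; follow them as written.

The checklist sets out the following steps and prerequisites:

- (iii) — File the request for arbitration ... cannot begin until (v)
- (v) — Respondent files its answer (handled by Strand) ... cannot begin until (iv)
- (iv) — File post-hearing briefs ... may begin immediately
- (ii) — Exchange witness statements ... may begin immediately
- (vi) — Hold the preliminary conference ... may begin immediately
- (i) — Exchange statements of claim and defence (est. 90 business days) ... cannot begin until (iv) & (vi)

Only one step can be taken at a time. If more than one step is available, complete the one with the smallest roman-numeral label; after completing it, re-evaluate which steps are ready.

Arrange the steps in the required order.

(ii), (iv) and (vi) have no prerequisites; (ii) has the earlier label, so (ii) is first.
Ready: (iv) and (vi). (iv) has the earlier label → (iv).
Now (v) and (vi) have their prerequisites met. (v) has the earlier label, so (v) next.
Ready: (iii) and (vi). (iii) has the earlier label → (iii).
(vi) is the only step now ready → (vi).
Next only (i) has its prerequisites met → (i).

(ii), (iv), (v), (iii), (vi), (i)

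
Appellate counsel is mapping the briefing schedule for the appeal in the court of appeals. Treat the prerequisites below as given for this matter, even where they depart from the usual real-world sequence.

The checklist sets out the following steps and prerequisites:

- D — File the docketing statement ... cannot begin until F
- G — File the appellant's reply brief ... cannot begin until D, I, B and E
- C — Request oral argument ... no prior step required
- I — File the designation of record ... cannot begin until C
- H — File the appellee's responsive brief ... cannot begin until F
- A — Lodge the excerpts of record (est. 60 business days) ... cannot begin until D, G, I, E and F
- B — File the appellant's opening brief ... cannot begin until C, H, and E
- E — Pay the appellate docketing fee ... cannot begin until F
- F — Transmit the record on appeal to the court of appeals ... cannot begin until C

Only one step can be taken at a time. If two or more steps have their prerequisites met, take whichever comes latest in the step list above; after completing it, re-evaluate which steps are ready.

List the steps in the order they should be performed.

C, F, E, H, B, I, D, G, A

Only C has no prerequisites, so it is first.
Ready: F and I. F is listed later → F.
Now E, H, I and D have their prerequisites met. E is listed later, so E next.
H, I and D are all available; H is listed later → H.
B now also ready, so the ready set is {B, I, D}; B is listed later → B.
I and D are both available; I is listed later → I.
That leaves D as the only ready step → D.
Next only G has its prerequisites met → G.
A needed F, E, I, G and D, now all done → A.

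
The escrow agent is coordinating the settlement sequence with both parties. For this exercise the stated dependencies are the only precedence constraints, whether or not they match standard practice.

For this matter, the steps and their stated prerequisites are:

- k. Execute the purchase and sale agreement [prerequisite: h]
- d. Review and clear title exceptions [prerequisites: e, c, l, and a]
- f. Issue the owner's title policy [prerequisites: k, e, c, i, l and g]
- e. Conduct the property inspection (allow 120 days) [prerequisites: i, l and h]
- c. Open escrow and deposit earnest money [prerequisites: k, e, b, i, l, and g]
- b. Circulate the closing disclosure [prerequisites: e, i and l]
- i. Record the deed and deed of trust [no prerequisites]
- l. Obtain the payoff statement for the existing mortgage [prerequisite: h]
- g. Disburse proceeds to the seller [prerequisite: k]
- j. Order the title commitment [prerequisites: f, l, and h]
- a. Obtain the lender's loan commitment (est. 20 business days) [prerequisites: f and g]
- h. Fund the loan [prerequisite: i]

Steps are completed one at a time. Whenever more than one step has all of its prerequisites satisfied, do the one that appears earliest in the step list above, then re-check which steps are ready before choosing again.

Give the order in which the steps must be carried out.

i, h, k, l, e, b, g, c, f, j, a, d

Only i has no prerequisites, so it is first.
h is the only step now ready → h.
Now k and l have their prerequisites met. k is listed earlier, so k next.
Ready: l and g. l is listed earlier → l.
e now also ready, so the ready set is {e, g}; e is listed earlier → e.
b and g are both available; b is listed earlier → b.
That leaves g as the only ready step → g.
Next only c has its prerequisites met → c.
f needed k, e, c, i, l and g, now all done → f.
Ready: j and a. j is listed earlier → j.
a needed f and g, now all done → a.
d needed e, c, l and a, now all done → d.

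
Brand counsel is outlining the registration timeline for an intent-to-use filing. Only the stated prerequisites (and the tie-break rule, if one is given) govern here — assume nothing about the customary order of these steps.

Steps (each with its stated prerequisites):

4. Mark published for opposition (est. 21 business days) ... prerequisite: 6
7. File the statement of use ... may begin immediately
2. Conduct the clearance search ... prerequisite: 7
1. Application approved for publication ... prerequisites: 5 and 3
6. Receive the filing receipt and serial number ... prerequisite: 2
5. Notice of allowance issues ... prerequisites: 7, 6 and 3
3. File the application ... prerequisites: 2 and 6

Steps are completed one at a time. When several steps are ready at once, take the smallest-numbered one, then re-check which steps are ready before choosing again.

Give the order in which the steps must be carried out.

7 → 2 → 6 → 3 → 4 → 5 → 1

Only 7 has no prerequisites, so it is first.
2 needed 7, now all done → 2.
6 is the only step now ready → 6.
Now 3 and 4 have their prerequisites met. 3 has the earlier label, so 3 next.
5 now also ready, so the ready set is {4, 5}; 4 has the earlier label → 4.
5 is the only step now ready → 5.
1 needed 3 and 5, now all done → 1.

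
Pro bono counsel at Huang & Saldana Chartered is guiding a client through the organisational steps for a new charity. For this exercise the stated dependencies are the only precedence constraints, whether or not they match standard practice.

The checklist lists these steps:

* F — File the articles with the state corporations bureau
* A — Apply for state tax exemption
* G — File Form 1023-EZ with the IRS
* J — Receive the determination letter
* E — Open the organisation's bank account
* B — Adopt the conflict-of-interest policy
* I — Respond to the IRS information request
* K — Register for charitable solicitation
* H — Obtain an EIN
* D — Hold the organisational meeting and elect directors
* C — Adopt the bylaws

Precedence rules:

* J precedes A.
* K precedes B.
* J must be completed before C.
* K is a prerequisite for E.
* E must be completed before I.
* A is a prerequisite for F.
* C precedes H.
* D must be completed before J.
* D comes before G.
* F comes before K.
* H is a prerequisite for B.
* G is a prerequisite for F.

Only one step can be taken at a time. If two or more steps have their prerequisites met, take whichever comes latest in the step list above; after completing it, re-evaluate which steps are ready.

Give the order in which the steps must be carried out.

D, J, C, H, G, A, F, K, B, E, I

D has no prerequisites → D first.
J and G are both available; J is listed later → J.
C and A now also ready, so the ready set is {C, G, A}; C is listed later → C.
Now H, G and A have their prerequisites met. H is listed later, so H next.
G and A are both available; G is listed later → G.
A needed J, now all done → A.
Next only F has its prerequisites met → F.
That leaves K as the only ready step → K.
B and E are both available; B is listed later → B.
Next only E has its prerequisites met → E.
That leaves I as the only ready step → I.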